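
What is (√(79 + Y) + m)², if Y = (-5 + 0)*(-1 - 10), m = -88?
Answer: (88 - √134)² ≈ 5840.7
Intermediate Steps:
Y = 55 (Y = -5*(-11) = 55)
(√(79 + Y) + m)² = (√(79 + 55) - 88)² = (√134 - 88)² = (-88 + √134)²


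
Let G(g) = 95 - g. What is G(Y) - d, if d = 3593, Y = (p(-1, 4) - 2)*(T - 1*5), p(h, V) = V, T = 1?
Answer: -3490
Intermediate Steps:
Y = -8 (Y = (4 - 2)*(1 - 1*5) = 2*(1 - 5) = 2*(-4) = -8)
G(Y) - d = (95 - 1*(-8)) - 1*3593 = (95 + 8) - 3593 = 103 - 3593 = -3490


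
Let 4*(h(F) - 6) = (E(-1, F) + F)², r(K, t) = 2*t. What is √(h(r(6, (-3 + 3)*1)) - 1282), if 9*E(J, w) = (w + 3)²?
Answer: 27*I*√7/2 ≈ 35.718*I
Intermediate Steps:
E(J, w) = (3 + w)²/9 (E(J, w) = (w + 3)²/9 = (3 + w)²/9)
h(F) = 6 + (F + (3 + F)²/9)²/4 (h(F) = 6 + ((3 + F)²/9 + F)²/4 = 6 + (F + (3 + F)²/9)²/4)
√(h(r(6, (-3 + 3)*1)) - 1282) = √((6 + ((3 + 2*((-3 + 3)*1))² + 9*(2*((-3 + 3)*1)))²/324) - 1282) = √((6 + ((3 + 2*(0*1))² + 9*(2*(0*1)))²/324) - 1282) = √((6 + ((3 + 2*0)² + 9*(2*0))²/324) - 1282) = √((6 + ((3 + 0)² + 9*0)²/324) - 1282) = √((6 + (3² + 0)²/324) - 1282) = √((6 + (9 + 0)²/324) - 1282) = √((6 + (1/324)*9²) - 1282) = √((6 + (1/324)*81) - 1282) = √((6 + ¼) - 1282) = √(25/4 - 1282) = √(-5103/4) = 27*I*√7/2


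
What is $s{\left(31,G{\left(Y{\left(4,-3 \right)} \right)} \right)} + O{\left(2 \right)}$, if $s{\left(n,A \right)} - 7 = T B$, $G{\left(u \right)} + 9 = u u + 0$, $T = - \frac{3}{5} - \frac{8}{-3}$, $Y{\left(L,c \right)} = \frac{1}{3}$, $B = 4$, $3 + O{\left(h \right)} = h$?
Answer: $\frac{214}{15} \approx 14.267$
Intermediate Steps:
$O{\left(h \right)} = -3 + h$
$Y{\left(L,c \right)} = \frac{1}{3}$
$T = \frac{31}{15}$ ($T = \left(-3\right) \frac{1}{5} - - \frac{8}{3} = - \frac{3}{5} + \frac{8}{3} = \frac{31}{15} \approx 2.0667$)
$G{\left(u \right)} = -9 + u^{2}$ ($G{\left(u \right)} = -9 + \left(u u + 0\right) = -9 + \left(u^{2} + 0\right) = -9 + u^{2}$)
$s{\left(n,A \right)} = \frac{229}{15}$ ($s{\left(n,A \right)} = 7 + \frac{31}{15} \cdot 4 = 7 + \frac{124}{15} = \frac{229}{15}$)
$s{\left(31,G{\left(Y{\left(4,-3 \right)} \right)} \right)} + O{\left(2 \right)} = \frac{229}{15} + \left(-3 + 2\right) = \frac{229}{15} - 1 = \frac{214}{15}$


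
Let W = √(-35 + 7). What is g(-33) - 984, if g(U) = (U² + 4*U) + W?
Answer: -27 + 2*I*√7 ≈ -27.0 + 5.2915*I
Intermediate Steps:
W = 2*I*√7 (W = √(-28) = 2*I*√7 ≈ 5.2915*I)
g(U) = U² + 4*U + 2*I*√7 (g(U) = (U² + 4*U) + 2*I*√7 = U² + 4*U + 2*I*√7)
g(-33) - 984 = ((-33)² + 4*(-33) + 2*I*√7) - 984 = (1089 - 132 + 2*I*√7) - 984 = (957 + 2*I*√7) - 984 = -27 + 2*I*√7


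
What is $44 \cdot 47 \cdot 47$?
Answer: $97196$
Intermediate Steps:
$44 \cdot 47 \cdot 47 = 2068 \cdot 47 = 97196$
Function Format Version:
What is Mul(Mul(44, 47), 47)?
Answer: 97196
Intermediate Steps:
Mul(Mul(44, 47), 47) = Mul(2068, 47) = 97196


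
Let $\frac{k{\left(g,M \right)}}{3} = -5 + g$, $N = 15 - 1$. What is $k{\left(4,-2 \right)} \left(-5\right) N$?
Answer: $210$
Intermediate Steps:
$N = 14$
$k{\left(g,M \right)} = -15 + 3 g$ ($k{\left(g,M \right)} = 3 \left(-5 + g\right) = -15 + 3 g$)
$k{\left(4,-2 \right)} \left(-5\right) N = \left(-15 + 3 \cdot 4\right) \left(-5\right) 14 = \left(-15 + 12\right) \left(-5\right) 14 = \left(-3\right) \left(-5\right) 14 = 15 \cdot 14 = 210$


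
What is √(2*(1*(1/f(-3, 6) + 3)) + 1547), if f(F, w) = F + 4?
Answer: √1555 ≈ 39.433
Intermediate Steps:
f(F, w) = 4 + F
√(2*(1*(1/f(-3, 6) + 3)) + 1547) = √(2*(1*(1/(4 - 3) + 3)) + 1547) = √(2*(1*(1/1 + 3)) + 1547) = √(2*(1*(1 + 3)) + 1547) = √(2*(1*4) + 1547) = √(2*4 + 1547) = √(8 + 1547) = √1555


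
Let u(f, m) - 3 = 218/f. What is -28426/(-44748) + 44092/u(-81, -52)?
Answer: 79908022373/559350 ≈ 1.4286e+5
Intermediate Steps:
u(f, m) = 3 + 218/f
-28426/(-44748) + 44092/u(-81, -52) = -28426/(-44748) + 44092/(3 + 218/(-81)) = -28426*(-1/44748) + 44092/(3 + 218*(-1/81)) = 14213/22374 + 44092/(3 - 218/81) = 14213/22374 + 44092/(25/81) = 14213/22374 + 44092*(81/25) = 14213/22374 + 3571452/25 = 79908022373/559350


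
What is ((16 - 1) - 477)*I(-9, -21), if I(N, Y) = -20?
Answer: 9240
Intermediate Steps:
((16 - 1) - 477)*I(-9, -21) = ((16 - 1) - 477)*(-20) = (15 - 477)*(-20) = -462*(-20) = 9240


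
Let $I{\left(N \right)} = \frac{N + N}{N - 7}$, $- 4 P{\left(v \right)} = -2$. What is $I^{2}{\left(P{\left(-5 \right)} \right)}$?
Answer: $\frac{4}{169} \approx 0.023669$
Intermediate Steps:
$P{\left(v \right)} = \frac{1}{2}$ ($P{\left(v \right)} = \left(- \frac{1}{4}\right) \left(-2\right) = \frac{1}{2}$)
$I{\left(N \right)} = \frac{2 N}{-7 + N}$
$I^{2}{\left(P{\left(-5 \right)} \right)} = \left(2 \cdot \frac{1}{2} \frac{1}{-7 + \frac{1}{2}}\right)^{2} = \left(2 \cdot \frac{1}{2} \frac{1}{- \frac{13}{2}}\right)^{2} = \left(2 \cdot \frac{1}{2} \left(- \frac{2}{13}\right)\right)^{2} = \left(- \frac{2}{13}\right)^{2} = \frac{4}{169}$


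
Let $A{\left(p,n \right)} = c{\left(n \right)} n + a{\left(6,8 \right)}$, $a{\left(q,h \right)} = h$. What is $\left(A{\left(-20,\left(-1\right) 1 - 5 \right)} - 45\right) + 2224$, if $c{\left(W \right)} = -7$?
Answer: $2229$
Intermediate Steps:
$A{\left(p,n \right)} = 8 - 7 n$ ($A{\left(p,n \right)} = - 7 n + 8 = 8 - 7 n$)
$\left(A{\left(-20,\left(-1\right) 1 - 5 \right)} - 45\right) + 2224 = \left(\left(8 - 7 \left(\left(-1\right) 1 - 5\right)\right) - 45\right) + 2224 = \left(\left(8 - 7 \left(-1 - 5\right)\right) - 45\right) + 2224 = \left(\left(8 - -42\right) - 45\right) + 2224 = \left(\left(8 + 42\right) - 45\right) + 2224 = \left(50 - 45\right) + 2224 = 5 + 2224 = 2229$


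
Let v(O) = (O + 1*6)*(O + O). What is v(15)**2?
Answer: 396900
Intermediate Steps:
v(O) = 2*O*(6 + O) (v(O) = (O + 6)*(2*O) = (6 + O)*(2*O) = 2*O*(6 + O))
v(15)**2 = (2*15*(6 + 15))**2 = (2*15*21)**2 = 630**2 = 396900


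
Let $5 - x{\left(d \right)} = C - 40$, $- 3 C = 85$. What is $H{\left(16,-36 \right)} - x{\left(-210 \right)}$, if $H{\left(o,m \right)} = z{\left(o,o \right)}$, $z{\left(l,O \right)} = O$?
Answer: $- \frac{172}{3} \approx -57.333$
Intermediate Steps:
$C = - \frac{85}{3}$ ($C = \left(- \frac{1}{3}\right) 85 = - \frac{85}{3} \approx -28.333$)
$H{\left(o,m \right)} = o$
$x{\left(d \right)} = \frac{220}{3}$ ($x{\left(d \right)} = 5 - \left(- \frac{85}{3} - 40\right) = 5 - - \frac{205}{3} = 5 + \frac{205}{3} = \frac{220}{3}$)
$H{\left(16,-36 \right)} - x{\left(-210 \right)} = 16 - \frac{220}{3} = - \frac{172}{3}$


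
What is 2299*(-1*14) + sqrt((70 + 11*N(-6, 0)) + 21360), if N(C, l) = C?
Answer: -32186 + 14*sqrt(109) ≈ -32040.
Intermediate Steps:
2299*(-1*14) + sqrt((70 + 11*N(-6, 0)) + 21360) = 2299*(-1*14) + sqrt((70 + 11*(-6)) + 21360) = 2299*(-14) + sqrt((70 - 66) + 21360) = -32186 + sqrt(4 + 21360) = -32186 + sqrt(21364) = -32186 + 14*sqrt(109)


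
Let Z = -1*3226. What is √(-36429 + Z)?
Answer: I*√39655 ≈ 199.14*I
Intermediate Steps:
Z = -3226
√(-36429 + Z) = √(-36429 - 3226) = √(-39655) = I*√39655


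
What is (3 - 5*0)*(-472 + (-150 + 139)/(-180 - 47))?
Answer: -321399/227 ≈ -1415.9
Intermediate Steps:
(3 - 5*0)*(-472 + (-150 + 139)/(-180 - 47)) = (3 + 0)*(-472 - 11/(-227)) = 3*(-472 - 11*(-1/227)) = 3*(-472 + 11/227) = 3*(-107133/227) = -321399/227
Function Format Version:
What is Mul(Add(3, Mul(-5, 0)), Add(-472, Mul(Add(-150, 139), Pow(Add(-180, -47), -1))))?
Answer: Rational(-321399, 227) ≈ -1415.9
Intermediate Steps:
Mul(Add(3, Mul(-5, 0)), Add(-472, Mul(Add(-150, 139), Pow(Add(-180, -47), -1)))) = Mul(Add(3, 0), Add(-472, Mul(-11, Pow(-227, -1)))) = Mul(3, Add(-472, Mul(-11, Rational(-1, 227)))) = Mul(3, Add(-472, Rational(11, 227))) = Mul(3, Rational(-107133, 227)) = Rational(-321399, 227)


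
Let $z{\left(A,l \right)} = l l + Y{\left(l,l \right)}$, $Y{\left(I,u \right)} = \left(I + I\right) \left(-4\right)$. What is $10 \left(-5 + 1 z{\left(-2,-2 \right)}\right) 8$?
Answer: $1200$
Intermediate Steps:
$Y{\left(I,u \right)} = - 8 I$ ($Y{\left(I,u \right)} = 2 I \left(-4\right) = - 8 I$)
$z{\left(A,l \right)} = l^{2} - 8 l$ ($z{\left(A,l \right)} = l l - 8 l = l^{2} - 8 l$)
$10 \left(-5 + 1 z{\left(-2,-2 \right)}\right) 8 = 10 \left(-5 + 1 \left(- 2 \left(-8 - 2\right)\right)\right) 8 = 10 \left(-5 + 1 \left(\left(-2\right) \left(-10\right)\right)\right) 8 = 10 \left(-5 + 1 \cdot 20\right) 8 = 10 \left(-5 + 20\right) 8 = 10 \cdot 15 \cdot 8 = 150 \cdot 8 = 1200$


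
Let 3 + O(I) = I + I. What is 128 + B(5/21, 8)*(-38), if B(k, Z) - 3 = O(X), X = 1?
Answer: 52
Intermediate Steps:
O(I) = -3 + 2*I (O(I) = -3 + (I + I) = -3 + 2*I)
B(k, Z) = 2 (B(k, Z) = 3 + (-3 + 2*1) = 3 + (-3 + 2) = 3 - 1 = 2)
128 + B(5/21, 8)*(-38) = 128 + 2*(-38) = 128 - 76 = 52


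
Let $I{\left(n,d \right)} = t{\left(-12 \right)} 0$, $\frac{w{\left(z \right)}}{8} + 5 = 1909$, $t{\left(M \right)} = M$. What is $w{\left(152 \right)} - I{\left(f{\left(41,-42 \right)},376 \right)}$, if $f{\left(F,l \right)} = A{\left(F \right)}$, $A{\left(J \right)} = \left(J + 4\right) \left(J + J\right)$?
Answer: $15232$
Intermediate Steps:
$A{\left(J \right)} = 2 J \left(4 + J\right)$ ($A{\left(J \right)} = \left(4 + J\right) 2 J = 2 J \left(4 + J\right)$)
$f{\left(F,l \right)} = 2 F \left(4 + F\right)$
$w{\left(z \right)} = 15232$ ($w{\left(z \right)} = -40 + 8 \cdot 1909 = -40 + 15272 = 15232$)
$I{\left(n,d \right)} = 0$ ($I{\left(n,d \right)} = \left(-12\right) 0 = 0$)
$w{\left(152 \right)} - I{\left(f{\left(41,-42 \right)},376 \right)} = 15232 - 0 = 15232 + 0 = 15232$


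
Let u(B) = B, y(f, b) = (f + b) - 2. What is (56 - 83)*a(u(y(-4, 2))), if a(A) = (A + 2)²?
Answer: -108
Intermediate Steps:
y(f, b) = -2 + b + f (y(f, b) = (b + f) - 2 = -2 + b + f)
a(A) = (2 + A)²
(56 - 83)*a(u(y(-4, 2))) = (56 - 83)*(2 + (-2 + 2 - 4))² = -27*(2 - 4)² = -27*(-2)² = -27*4 = -108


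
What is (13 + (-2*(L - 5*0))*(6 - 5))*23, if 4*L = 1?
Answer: 575/2 ≈ 287.50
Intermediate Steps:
L = 1/4 (L = (1/4)*1 = 1/4 ≈ 0.25000)
(13 + (-2*(L - 5*0))*(6 - 5))*23 = (13 + (-2*(1/4 - 5*0))*(6 - 5))*23 = (13 - 2*(1/4 + 0)*1)*23 = (13 - 2*1/4*1)*23 = (13 - 1/2*1)*23 = (13 - 1/2)*23 = (25/2)*23 = 575/2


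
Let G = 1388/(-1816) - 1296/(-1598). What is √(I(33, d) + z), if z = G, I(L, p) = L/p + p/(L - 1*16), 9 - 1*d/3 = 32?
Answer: I*√312568196459370/8343158 ≈ 2.1191*I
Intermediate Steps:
d = -69 (d = 27 - 3*32 = 27 - 96 = -69)
I(L, p) = L/p + p/(-16 + L) (I(L, p) = L/p + p/(L - 16) = L/p + p/(-16 + L))
G = 16939/362746 (G = 1388*(-1/1816) - 1296*(-1/1598) = -347/454 + 648/799 = 16939/362746 ≈ 0.046697)
z = 16939/362746 ≈ 0.046697
√(I(33, d) + z) = √((33² + (-69)² - 16*33)/((-69)*(-16 + 33)) + 16939/362746) = √(-1/69*(1089 + 4761 - 528)/17 + 16939/362746) = √(-1/69*1/17*5322 + 16939/362746) = √(-1774/391 + 16939/362746) = √(-37464015/8343158) = I*√312568196459370/8343158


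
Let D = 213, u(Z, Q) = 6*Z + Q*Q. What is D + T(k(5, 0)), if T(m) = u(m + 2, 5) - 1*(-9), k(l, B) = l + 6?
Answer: 325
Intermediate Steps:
u(Z, Q) = Q² + 6*Z (u(Z, Q) = 6*Z + Q² = Q² + 6*Z)
k(l, B) = 6 + l
T(m) = 46 + 6*m (T(m) = (5² + 6*(m + 2)) - 1*(-9) = (25 + 6*(2 + m)) + 9 = (25 + (12 + 6*m)) + 9 = (37 + 6*m) + 9 = 46 + 6*m)
D + T(k(5, 0)) = 213 + (46 + 6*(6 + 5)) = 213 + (46 + 6*11) = 213 + (46 + 66) = 213 + 112 = 325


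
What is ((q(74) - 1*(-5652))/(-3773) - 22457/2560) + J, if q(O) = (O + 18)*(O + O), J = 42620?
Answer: 411527409259/9658880 ≈ 42606.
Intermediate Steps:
q(O) = 2*O*(18 + O) (q(O) = (18 + O)*(2*O) = 2*O*(18 + O))
((q(74) - 1*(-5652))/(-3773) - 22457/2560) + J = ((2*74*(18 + 74) - 1*(-5652))/(-3773) - 22457/2560) + 42620 = ((2*74*92 + 5652)*(-1/3773) - 22457*1/2560) + 42620 = ((13616 + 5652)*(-1/3773) - 22457/2560) + 42620 = (19268*(-1/3773) - 22457/2560) + 42620 = (-19268/3773 - 22457/2560) + 42620 = -134056341/9658880 + 42620 = 411527409259/9658880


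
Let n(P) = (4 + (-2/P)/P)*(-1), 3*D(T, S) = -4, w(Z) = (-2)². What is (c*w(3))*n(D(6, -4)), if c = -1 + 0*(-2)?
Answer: 23/2 ≈ 11.500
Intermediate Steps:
w(Z) = 4
D(T, S) = -4/3 (D(T, S) = (⅓)*(-4) = -4/3)
n(P) = -4 + 2/P² (n(P) = (4 - 2/P²)*(-1) = -4 + 2/P²)
c = -1 (c = -1 + 0 = -1)
(c*w(3))*n(D(6, -4)) = (-1*4)*(-4 + 2/(-4/3)²) = -4*(-4 + 2*(9/16)) = -4*(-4 + 9/8) = -4*(-23/8) = 23/2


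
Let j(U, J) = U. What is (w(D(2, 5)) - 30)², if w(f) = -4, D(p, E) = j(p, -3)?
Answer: 1156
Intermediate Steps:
D(p, E) = p
(w(D(2, 5)) - 30)² = (-4 - 30)² = (-34)² = 1156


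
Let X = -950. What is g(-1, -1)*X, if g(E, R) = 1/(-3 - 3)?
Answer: 475/3 ≈ 158.33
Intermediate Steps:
g(E, R) = -1/6 (g(E, R) = 1/(-6) = -1/6)
g(-1, -1)*X = -1/6*(-950) = 475/3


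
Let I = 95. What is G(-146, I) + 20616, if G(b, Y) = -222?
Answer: 20394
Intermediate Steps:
G(-146, I) + 20616 = -222 + 20616 = 20394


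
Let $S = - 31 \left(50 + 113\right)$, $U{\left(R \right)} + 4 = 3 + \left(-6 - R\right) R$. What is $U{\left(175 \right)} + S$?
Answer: $-36729$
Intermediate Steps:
$U{\left(R \right)} = -1 + R \left(-6 - R\right)$ ($U{\left(R \right)} = -4 + \left(3 + \left(-6 - R\right) R\right) = -4 + \left(3 + R \left(-6 - R\right)\right) = -1 + R \left(-6 - R\right)$)
$S = -5053$ ($S = \left(-31\right) 163 = -5053$)
$U{\left(175 \right)} + S = \left(-1 - 175^{2} - 1050\right) - 5053 = \left(-1 - 30625 - 1050\right) - 5053 = -31676 - 5053 = -36729$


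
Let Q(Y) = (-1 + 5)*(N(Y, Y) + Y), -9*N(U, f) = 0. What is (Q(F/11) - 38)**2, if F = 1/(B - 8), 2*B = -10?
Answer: 29571844/20449 ≈ 1446.1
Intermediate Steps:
B = -5 (B = (1/2)*(-10) = -5)
F = -1/13 (F = 1/(-5 - 8) = 1/(-13) = -1/13 ≈ -0.076923)
N(U, f) = 0 (N(U, f) = -1/9*0 = 0)
Q(Y) = 4*Y (Q(Y) = (-1 + 5)*(0 + Y) = 4*Y)
(Q(F/11) - 38)**2 = (4*(-1/13/11) - 38)**2 = (4*(-1/13*1/11) - 38)**2 = (4*(-1/143) - 38)**2 = (-4/143 - 38)**2 = (-5438/143)**2 = 29571844/20449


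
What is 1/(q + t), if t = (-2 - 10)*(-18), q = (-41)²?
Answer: 1/1897 ≈ 0.00052715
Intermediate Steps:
q = 1681
t = 216 (t = -12*(-18) = 216)
1/(q + t) = 1/(1681 + 216) = 1/1897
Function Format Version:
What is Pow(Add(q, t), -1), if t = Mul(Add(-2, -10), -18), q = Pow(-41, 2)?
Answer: Rational(1, 1897) ≈ 0.00052715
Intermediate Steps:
q = 1681
t = 216 (t = Mul(-12, -18) = 216)
Pow(Add(q, t), -1) = Pow(Add(1681, 216), -1) = Pow(1897, -1) = Rational(1, 1897)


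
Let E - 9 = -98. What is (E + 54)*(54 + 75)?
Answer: -4515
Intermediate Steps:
E = -89 (E = 9 - 98 = -89)
(E + 54)*(54 + 75) = (-89 + 54)*(54 + 75) = -35*129 = -4515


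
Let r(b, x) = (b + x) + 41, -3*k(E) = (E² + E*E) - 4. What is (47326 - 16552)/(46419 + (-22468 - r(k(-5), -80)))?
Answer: 46161/36008 ≈ 1.2820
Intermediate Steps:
k(E) = 4/3 - 2*E²/3 (k(E) = -((E² + E*E) - 4)/3 = -((E² + E²) - 4)/3 = -(2*E² - 4)/3 = -(-4 + 2*E²)/3 = 4/3 - 2*E²/3)
r(b, x) = 41 + b + x
(47326 - 16552)/(46419 + (-22468 - r(k(-5), -80))) = (47326 - 16552)/(46419 + (-22468 - (41 + (4/3 - ⅔*(-5)²) - 80))) = 30774/(46419 + (-22468 - (41 + (4/3 - ⅔*25) - 80))) = 30774/(46419 + (-22468 - (41 + (4/3 - 50/3) - 80))) = 30774/(46419 + (-22468 - (41 - 46/3 - 80))) = 30774/(46419 + (-22468 - 1*(-163/3))) = 30774/(46419 + (-22468 + 163/3)) = 30774/(46419 - 67241/3) = 30774/(72016/3) = 30774*(3/72016) = 46161/36008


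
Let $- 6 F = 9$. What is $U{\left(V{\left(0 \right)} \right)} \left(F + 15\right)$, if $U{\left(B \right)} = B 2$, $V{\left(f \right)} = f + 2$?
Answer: $54$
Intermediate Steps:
$F = - \frac{3}{2}$ ($F = \left(- \frac{1}{6}\right) 9 = - \frac{3}{2} \approx -1.5$)
$V{\left(f \right)} = 2 + f$
$U{\left(B \right)} = 2 B$
$U{\left(V{\left(0 \right)} \right)} \left(F + 15\right) = 2 \left(2 + 0\right) \left(- \frac{3}{2} + 15\right) = 2 \cdot 2 \cdot \frac{27}{2} = 4 \cdot \frac{27}{2} = 54$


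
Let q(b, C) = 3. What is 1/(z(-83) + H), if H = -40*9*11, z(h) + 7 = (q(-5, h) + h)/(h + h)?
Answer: -83/329221 ≈ -0.00025211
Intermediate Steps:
z(h) = -7 + (3 + h)/(2*h) (z(h) = -7 + (3 + h)/(h + h) = -7 + (3 + h)/((2*h)) = -7 + (3 + h)*(1/(2*h)) = -7 + (3 + h)/(2*h))
H = -3960 (H = -360*11 = -3960)
1/(z(-83) + H) = 1/((½)*(3 - 13*(-83))/(-83) - 3960) = 1/((½)*(-1/83)*(3 + 1079) - 3960) = 1/((½)*(-1/83)*1082 - 3960) = 1/(-541/83 - 3960) = 1/(-329221/83) = -83/329221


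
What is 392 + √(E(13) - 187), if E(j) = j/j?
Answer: 392 + I*√186 ≈ 392.0 + 13.638*I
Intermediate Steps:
E(j) = 1
392 + √(E(13) - 187) = 392 + √(1 - 187) = 392 + √(-186) = 392 + I*√186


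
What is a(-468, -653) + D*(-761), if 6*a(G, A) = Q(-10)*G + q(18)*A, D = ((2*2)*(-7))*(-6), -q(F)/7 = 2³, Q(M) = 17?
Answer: -369238/3 ≈ -1.2308e+5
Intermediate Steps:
q(F) = -56 (q(F) = -7*2³ = -7*8 = -56)
D = 168 (D = (4*(-7))*(-6) = -28*(-6) = 168)
a(G, A) = -28*A/3 + 17*G/6 (a(G, A) = (17*G - 56*A)/6 = (-56*A + 17*G)/6 = -28*A/3 + 17*G/6)
a(-468, -653) + D*(-761) = (-28/3*(-653) + (17/6)*(-468)) + 168*(-761) = (18284/3 - 1326) - 127848 = 14306/3 - 127848 = -369238/3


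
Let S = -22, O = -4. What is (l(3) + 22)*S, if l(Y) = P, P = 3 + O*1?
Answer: -462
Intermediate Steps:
P = -1 (P = 3 - 4*1 = 3 - 4 = -1)
l(Y) = -1
(l(3) + 22)*S = (-1 + 22)*(-22) = 21*(-22) = -462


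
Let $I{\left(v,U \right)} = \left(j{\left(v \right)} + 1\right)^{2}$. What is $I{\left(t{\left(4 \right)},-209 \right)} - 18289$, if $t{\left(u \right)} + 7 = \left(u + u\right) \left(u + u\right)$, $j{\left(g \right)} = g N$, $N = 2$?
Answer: $-5064$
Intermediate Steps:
$j{\left(g \right)} = 2 g$ ($j{\left(g \right)} = g 2 = 2 g$)
$t{\left(u \right)} = -7 + 4 u^{2}$ ($t{\left(u \right)} = -7 + \left(u + u\right) \left(u + u\right) = -7 + 2 u 2 u = -7 + 4 u^{2}$)
$I{\left(v,U \right)} = \left(1 + 2 v\right)^{2}$ ($I{\left(v,U \right)} = \left(2 v + 1\right)^{2} = \left(1 + 2 v\right)^{2}$)
$I{\left(t{\left(4 \right)},-209 \right)} - 18289 = \left(1 + 2 \left(-7 + 4 \cdot 4^{2}\right)\right)^{2} - 18289 = \left(1 + 2 \left(-7 + 4 \cdot 16\right)\right)^{2} - 18289 = \left(1 + 2 \left(-7 + 64\right)\right)^{2} - 18289 = \left(1 + 2 \cdot 57\right)^{2} - 18289 = \left(1 + 114\right)^{2} - 18289 = 115^{2} - 18289 = 13225 - 18289 = -5064$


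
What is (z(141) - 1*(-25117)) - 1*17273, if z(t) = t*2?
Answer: 8126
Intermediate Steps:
z(t) = 2*t
(z(141) - 1*(-25117)) - 1*17273 = (2*141 - 1*(-25117)) - 1*17273 = (282 + 25117) - 17273 = 25399 - 17273 = 8126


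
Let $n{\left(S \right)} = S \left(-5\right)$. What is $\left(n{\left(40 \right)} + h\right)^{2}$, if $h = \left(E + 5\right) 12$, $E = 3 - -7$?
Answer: $400$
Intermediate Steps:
$E = 10$ ($E = 3 + 7 = 10$)
$n{\left(S \right)} = - 5 S$
$h = 180$ ($h = \left(10 + 5\right) 12 = 15 \cdot 12 = 180$)
$\left(n{\left(40 \right)} + h\right)^{2} = \left(\left(-5\right) 40 + 180\right)^{2} = \left(-200 + 180\right)^{2} = \left(-20\right)^{2} = 400$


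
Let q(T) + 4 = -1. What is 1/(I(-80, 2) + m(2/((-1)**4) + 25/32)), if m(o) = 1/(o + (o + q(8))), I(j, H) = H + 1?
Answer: 9/43 ≈ 0.20930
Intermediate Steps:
q(T) = -5 (q(T) = -4 - 1 = -5)
I(j, H) = 1 + H
m(o) = 1/(-5 + 2*o) (m(o) = 1/(o + (o - 5)) = 1/(o + (-5 + o)) = 1/(-5 + 2*o))
1/(I(-80, 2) + m(2/((-1)**4) + 25/32)) = 1/((1 + 2) + 1/(-5 + 2*(2/((-1)**4) + 25/32))) = 1/(3 + 1/(-5 + 2*(2/1 + 25*(1/32)))) = 1/(3 + 1/(-5 + 2*(2*1 + 25/32))) = 1/(3 + 1/(-5 + 2*(2 + 25/32))) = 1/(3 + 1/(-5 + 2*(89/32))) = 1/(3 + 1/(-5 + 89/16)) = 1/(3 + 1/(9/16)) = 1/(3 + 16/9) = 1/(43/9) = 9/43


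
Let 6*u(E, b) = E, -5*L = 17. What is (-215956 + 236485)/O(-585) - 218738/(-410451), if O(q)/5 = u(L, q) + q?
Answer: -993921724/153412611 ≈ -6.4787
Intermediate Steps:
L = -17/5 (L = -⅕*17 = -17/5 ≈ -3.4000)
u(E, b) = E/6
O(q) = -17/6 + 5*q (O(q) = 5*((⅙)*(-17/5) + q) = 5*(-17/30 + q) = -17/6 + 5*q)
(-215956 + 236485)/O(-585) - 218738/(-410451) = (-215956 + 236485)/(-17/6 + 5*(-585)) - 218738/(-410451) = 20529/(-17/6 - 2925) - 218738*(-1/410451) = 20529/(-17567/6) + 4654/8733 = 20529*(-6/17567) + 4654/8733 = -123174/17567 + 4654/8733 = -993921724/153412611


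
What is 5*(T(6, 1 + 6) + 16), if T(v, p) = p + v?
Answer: 145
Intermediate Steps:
5*(T(6, 1 + 6) + 16) = 5*(((1 + 6) + 6) + 16) = 5*((7 + 6) + 16) = 5*(13 + 16) = 5*29 = 145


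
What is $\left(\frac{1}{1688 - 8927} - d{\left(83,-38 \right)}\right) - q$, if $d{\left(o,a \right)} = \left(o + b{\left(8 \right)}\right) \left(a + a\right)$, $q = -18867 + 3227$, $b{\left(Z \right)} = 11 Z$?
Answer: $\frac{207296003}{7239} \approx 28636.0$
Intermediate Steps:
$q = -15640$
$d{\left(o,a \right)} = 2 a \left(88 + o\right)$ ($d{\left(o,a \right)} = \left(o + 11 \cdot 8\right) \left(a + a\right) = \left(o + 88\right) 2 a = \left(88 + o\right) 2 a = 2 a \left(88 + o\right)$)
$\left(\frac{1}{1688 - 8927} - d{\left(83,-38 \right)}\right) - q = \left(\frac{1}{1688 - 8927} - 2 \left(-38\right) \left(88 + 83\right)\right) - -15640 = \left(\frac{1}{-7239} - 2 \left(-38\right) 171\right) + 15640 = \left(- \frac{1}{7239} - -12996\right) + 15640 = \left(- \frac{1}{7239} + 12996\right) + 15640 = \frac{94078043}{7239} + 15640 = \frac{207296003}{7239}$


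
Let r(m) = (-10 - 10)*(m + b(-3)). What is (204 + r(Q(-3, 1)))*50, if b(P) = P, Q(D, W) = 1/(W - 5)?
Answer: 13450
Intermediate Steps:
Q(D, W) = 1/(-5 + W)
r(m) = 60 - 20*m (r(m) = (-10 - 10)*(m - 3) = -20*(-3 + m) = 60 - 20*m)
(204 + r(Q(-3, 1)))*50 = (204 + (60 - 20/(-5 + 1)))*50 = (204 + (60 - 20/(-4)))*50 = (204 + (60 - 20*(-1/4)))*50 = (204 + (60 + 5))*50 = (204 + 65)*50 = 269*50 = 13450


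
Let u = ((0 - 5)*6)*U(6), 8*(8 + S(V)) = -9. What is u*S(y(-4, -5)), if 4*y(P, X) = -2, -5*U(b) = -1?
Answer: 219/4 ≈ 54.750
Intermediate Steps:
U(b) = 1/5 (U(b) = -1/5*(-1) = 1/5)
y(P, X) = -1/2 (y(P, X) = (1/4)*(-2) = -1/2)
S(V) = -73/8 (S(V) = -8 + (1/8)*(-9) = -8 - 9/8 = -73/8)
u = -6 (u = ((0 - 5)*6)*(1/5) = -5*6*(1/5) = -30*1/5 = -6)
u*S(y(-4, -5)) = -6*(-73/8) = 219/4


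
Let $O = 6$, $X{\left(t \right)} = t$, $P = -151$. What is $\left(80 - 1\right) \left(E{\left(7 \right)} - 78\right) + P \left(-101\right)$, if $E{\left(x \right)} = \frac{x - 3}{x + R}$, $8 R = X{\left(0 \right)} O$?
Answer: $\frac{63939}{7} \approx 9134.1$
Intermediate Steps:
$R = 0$ ($R = \frac{0 \cdot 6}{8} = \frac{1}{8} \cdot 0 = 0$)
$E{\left(x \right)} = \frac{-3 + x}{x}$ ($E{\left(x \right)} = \frac{x - 3}{x + 0} = \frac{-3 + x}{x}$)
$\left(80 - 1\right) \left(E{\left(7 \right)} - 78\right) + P \left(-101\right) = \left(80 - 1\right) \left(\frac{-3 + 7}{7} - 78\right) - -15251 = 79 \left(\frac{1}{7} \cdot 4 - 78\right) + 15251 = 79 \left(\frac{4}{7} - 78\right) + 15251 = 79 \left(- \frac{542}{7}\right) + 15251 = - \frac{42818}{7} + 15251 = \frac{63939}{7}$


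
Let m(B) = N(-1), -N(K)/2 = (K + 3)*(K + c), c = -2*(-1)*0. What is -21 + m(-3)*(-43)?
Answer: -193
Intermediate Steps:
c = 0 (c = 2*0 = 0)
N(K) = -2*K*(3 + K) (N(K) = -2*(K + 3)*(K + 0) = -2*(3 + K)*K = -2*K*(3 + K))
m(B) = 4 (m(B) = 2*(-1)*(-3 - 1*(-1)) = 2*(-1)*(-3 + 1) = 2*(-1)*(-2) = 4)
-21 + m(-3)*(-43) = -21 + 4*(-43) = -21 - 172 = -193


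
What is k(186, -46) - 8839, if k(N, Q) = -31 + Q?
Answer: -8916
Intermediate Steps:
k(186, -46) - 8839 = (-31 - 46) - 8839 = -77 - 8839 = -8916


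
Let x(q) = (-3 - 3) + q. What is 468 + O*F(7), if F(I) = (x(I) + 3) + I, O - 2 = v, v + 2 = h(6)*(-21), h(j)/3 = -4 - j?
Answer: 7398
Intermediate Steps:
x(q) = -6 + q
h(j) = -12 - 3*j (h(j) = 3*(-4 - j) = -12 - 3*j)
v = 628 (v = -2 + (-12 - 3*6)*(-21) = -2 + (-12 - 18)*(-21) = -2 - 30*(-21) = -2 + 630 = 628)
O = 630 (O = 2 + 628 = 630)
F(I) = -3 + 2*I (F(I) = ((-6 + I) + 3) + I = (-3 + I) + I = -3 + 2*I)
468 + O*F(7) = 468 + 630*(-3 + 2*7) = 468 + 630*(-3 + 14) = 468 + 630*11 = 468 + 6930 = 7398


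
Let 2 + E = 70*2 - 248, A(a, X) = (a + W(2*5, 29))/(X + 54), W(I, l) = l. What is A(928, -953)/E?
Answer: 3/310 ≈ 0.0096774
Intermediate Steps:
A(a, X) = (29 + a)/(54 + X) (A(a, X) = (a + 29)/(X + 54) = (29 + a)/(54 + X))
E = -110 (E = -2 + (70*2 - 248) = -2 + (140 - 248) = -2 - 108 = -110)
A(928, -953)/E = ((29 + 928)/(54 - 953))/(-110) = (957/(-899))*(-1/110) = -1/899*957*(-1/110) = -33/31*(-1/110) = 3/310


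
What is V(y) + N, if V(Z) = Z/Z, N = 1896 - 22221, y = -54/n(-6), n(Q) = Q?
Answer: -20324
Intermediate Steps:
y = 9 (y = -54/(-6) = -54*(-1/6) = 9)
N = -20325
V(Z) = 1
V(y) + N = 1 - 20325 = -20324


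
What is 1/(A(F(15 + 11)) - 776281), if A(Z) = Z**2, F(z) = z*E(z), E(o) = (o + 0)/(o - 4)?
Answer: -121/93815757 ≈ -1.2898e-6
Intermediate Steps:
E(o) = o/(-4 + o)
F(z) = z**2/(-4 + z) (F(z) = z*(z/(-4 + z)) = z**2/(-4 + z))
1/(A(F(15 + 11)) - 776281) = 1/(((15 + 11)**2/(-4 + (15 + 11)))**2 - 776281) = 1/((26**2/(-4 + 26))**2 - 776281) = 1/((676/22)**2 - 776281) = 1/((676*(1/22))**2 - 776281) = 1/((338/11)**2 - 776281) = 1/(114244/121 - 776281) = 1/(-93815757/121) = -121/93815757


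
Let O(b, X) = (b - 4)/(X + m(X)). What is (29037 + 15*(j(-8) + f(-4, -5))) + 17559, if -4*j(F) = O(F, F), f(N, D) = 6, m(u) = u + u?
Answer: 373473/8 ≈ 46684.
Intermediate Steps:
m(u) = 2*u
O(b, X) = (-4 + b)/(3*X) (O(b, X) = (b - 4)/(X + 2*X) = (-4 + b)/((3*X)) = (-4 + b)*(1/(3*X)) = (-4 + b)/(3*X))
j(F) = -(-4 + F)/(12*F)
(29037 + 15*(j(-8) + f(-4, -5))) + 17559 = (29037 + 15*((1/12)*(4 - 1*(-8))/(-8) + 6)) + 17559 = (29037 + 15*((1/12)*(-⅛)*(4 + 8) + 6)) + 17559 = (29037 + 15*((1/12)*(-⅛)*12 + 6)) + 17559 = (29037 + 15*(-⅛ + 6)) + 17559 = (29037 + 15*(47/8)) + 17559 = (29037 + 705/8) + 17559 = 233001/8 + 17559 = 373473/8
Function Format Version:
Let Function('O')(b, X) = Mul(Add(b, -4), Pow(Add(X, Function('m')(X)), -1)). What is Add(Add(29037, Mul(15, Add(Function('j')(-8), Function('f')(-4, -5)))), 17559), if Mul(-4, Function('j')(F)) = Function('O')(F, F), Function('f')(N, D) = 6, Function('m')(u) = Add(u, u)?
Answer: Rational(373473, 8) ≈ 46684.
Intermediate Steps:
Function('m')(u) = Mul(2, u)
Function('O')(b, X) = Mul(Rational(1, 3), Pow(X, -1), Add(-4, b)) (Function('O')(b, X) = Mul(Add(b, -4), Pow(Add(X, Mul(2, X)), -1)) = Mul(Add(-4, b), Pow(Mul(3, X), -1)) = Mul(Add(-4, b), Mul(Rational(1, 3), Pow(X, -1))) = Mul(Rational(1, 3), Pow(X, -1), Add(-4, b)))
Function('j')(F) = Mul(Rational(-1, 12), Pow(F, -1), Add(-4, F)) (Function('j')(F) = Mul(Rational(-1, 4), Mul(Rational(1, 3), Pow(F, -1), Add(-4, F))) = Mul(Rational(-1, 12), Pow(F, -1), Add(-4, F)))
Add(Add(29037, Mul(15, Add(Function('j')(-8), Function('f')(-4, -5)))), 17559) = Add(Add(29037, Mul(15, Add(Mul(Rational(1, 12), Pow(-8, -1), Add(4, Mul(-1, -8))), 6))), 17559) = Add(Add(29037, Mul(15, Add(Mul(Rational(1, 12), Rational(-1, 8), Add(4, 8)), 6))), 17559) = Add(Add(29037, Mul(15, Add(Mul(Rational(1, 12), Rational(-1, 8), 12), 6))), 17559) = Add(Add(29037, Mul(15, Add(Rational(-1, 8), 6))), 17559) = Add(Add(29037, Mul(15, Rational(47, 8))), 17559) = Add(Add(29037, Rational(705, 8)), 17559) = Add(Rational(233001, 8), 17559) = Rational(373473, 8)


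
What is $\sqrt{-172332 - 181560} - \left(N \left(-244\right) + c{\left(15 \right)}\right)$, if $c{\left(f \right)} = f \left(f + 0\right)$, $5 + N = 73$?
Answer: $16367 + 2 i \sqrt{88473} \approx 16367.0 + 594.89 i$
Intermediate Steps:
$N = 68$ ($N = -5 + 73 = 68$)
$c{\left(f \right)} = f^{2}$ ($c{\left(f \right)} = f f = f^{2}$)
$\sqrt{-172332 - 181560} - \left(N \left(-244\right) + c{\left(15 \right)}\right) = \sqrt{-172332 - 181560} - \left(68 \left(-244\right) + 15^{2}\right) = \sqrt{-353892} - \left(-16592 + 225\right) = 2 i \sqrt{88473} - -16367 = 2 i \sqrt{88473} + 16367 = 16367 + 2 i \sqrt{88473}$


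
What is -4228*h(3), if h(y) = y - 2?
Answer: -4228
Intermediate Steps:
h(y) = -2 + y
-4228*h(3) = -4228*(-2 + 3) = -4228*1 = -4228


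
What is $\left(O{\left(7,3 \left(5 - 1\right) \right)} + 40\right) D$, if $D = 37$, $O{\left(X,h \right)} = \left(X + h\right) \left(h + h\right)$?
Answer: $18352$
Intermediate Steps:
$O{\left(X,h \right)} = 2 h \left(X + h\right)$ ($O{\left(X,h \right)} = \left(X + h\right) 2 h = 2 h \left(X + h\right)$)
$\left(O{\left(7,3 \left(5 - 1\right) \right)} + 40\right) D = \left(2 \cdot 3 \left(5 - 1\right) \left(7 + 3 \left(5 - 1\right)\right) + 40\right) 37 = \left(2 \cdot 3 \cdot 4 \left(7 + 3 \cdot 4\right) + 40\right) 37 = \left(2 \cdot 12 \left(7 + 12\right) + 40\right) 37 = \left(2 \cdot 12 \cdot 19 + 40\right) 37 = \left(456 + 40\right) 37 = 496 \cdot 37 = 18352$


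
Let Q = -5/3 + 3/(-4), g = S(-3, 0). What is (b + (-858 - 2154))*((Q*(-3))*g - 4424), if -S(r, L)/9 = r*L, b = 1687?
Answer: 5861800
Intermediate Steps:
S(r, L) = -9*L*r (S(r, L) = -9*r*L = -9*L*r)
g = 0 (g = -9*0*(-3) = 0)
Q = -29/12 (Q = -5*⅓ + 3*(-¼) = -5/3 - ¾ = -29/12 ≈ -2.4167)
(b + (-858 - 2154))*((Q*(-3))*g - 4424) = (1687 + (-858 - 2154))*(-29/12*(-3)*0 - 4424) = (1687 - 3012)*((29/4)*0 - 4424) = -1325*(0 - 4424) = -1325*(-4424) = 5861800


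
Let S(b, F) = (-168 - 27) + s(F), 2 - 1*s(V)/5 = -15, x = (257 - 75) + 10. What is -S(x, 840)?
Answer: 110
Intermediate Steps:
x = 192 (x = 182 + 10 = 192)
s(V) = 85 (s(V) = 10 - 5*(-15) = 10 + 75 = 85)
S(b, F) = -110 (S(b, F) = (-168 - 27) + 85 = -195 + 85 = -110)
-S(x, 840) = -1*(-110) = 110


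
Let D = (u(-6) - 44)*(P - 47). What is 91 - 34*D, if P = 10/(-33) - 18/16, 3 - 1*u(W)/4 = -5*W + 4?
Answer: -3041829/11 ≈ -2.7653e+5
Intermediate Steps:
u(W) = -4 + 20*W (u(W) = 12 - 4*(-5*W + 4) = 12 - 4*(4 - 5*W) = 12 + (-16 + 20*W) = -4 + 20*W)
P = -377/264 (P = 10*(-1/33) - 18*1/16 = -10/33 - 9/8 = -377/264 ≈ -1.4280)
D = 89495/11 (D = ((-4 + 20*(-6)) - 44)*(-377/264 - 47) = ((-4 - 120) - 44)*(-12785/264) = (-124 - 44)*(-12785/264) = -168*(-12785/264) = 89495/11 ≈ 8135.9)
91 - 34*D = 91 - 34*89495/11 = 91 - 3042830/11 = -3041829/11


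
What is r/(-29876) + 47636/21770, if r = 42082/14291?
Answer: 726344684337/331959779690 ≈ 2.1880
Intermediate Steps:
r = 42082/14291 (r = 42082*(1/14291) = 42082/14291 ≈ 2.9446)
r/(-29876) + 47636/21770 = (42082/14291)/(-29876) + 47636/21770 = (42082/14291)*(-1/29876) + 47636*(1/21770) = -21041/213478958 + 23818/10885 = 726344684337/331959779690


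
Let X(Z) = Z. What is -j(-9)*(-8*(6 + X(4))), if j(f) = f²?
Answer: 6480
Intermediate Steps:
-j(-9)*(-8*(6 + X(4))) = -(-9)²*(-8*(6 + 4)) = -81*(-8*10) = -81*(-80) = -1*(-6480) = 6480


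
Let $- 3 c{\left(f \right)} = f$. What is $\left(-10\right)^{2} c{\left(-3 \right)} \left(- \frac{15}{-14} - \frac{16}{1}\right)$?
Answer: $- \frac{10450}{7} \approx -1492.9$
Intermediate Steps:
$c{\left(f \right)} = - \frac{f}{3}$
$\left(-10\right)^{2} c{\left(-3 \right)} \left(- \frac{15}{-14} - \frac{16}{1}\right) = \left(-10\right)^{2} \left(\left(- \frac{1}{3}\right) \left(-3\right)\right) \left(- \frac{15}{-14} - \frac{16}{1}\right) = 100 \cdot 1 \left(\left(-15\right) \left(- \frac{1}{14}\right) - 16\right) = 100 \left(\frac{15}{14} - 16\right) = 100 \left(- \frac{209}{14}\right) = - \frac{10450}{7}$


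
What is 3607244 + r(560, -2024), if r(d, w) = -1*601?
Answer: 3606643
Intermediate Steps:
r(d, w) = -601
3607244 + r(560, -2024) = 3607244 - 601 = 3606643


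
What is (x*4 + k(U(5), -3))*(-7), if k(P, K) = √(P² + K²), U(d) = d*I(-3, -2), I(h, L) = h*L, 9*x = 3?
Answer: -28/3 - 21*√101 ≈ -220.38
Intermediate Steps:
x = ⅓ (x = (⅑)*3 = ⅓ ≈ 0.33333)
I(h, L) = L*h
U(d) = 6*d (U(d) = d*(-2*(-3)) = d*6 = 6*d)
k(P, K) = √(K² + P²)
(x*4 + k(U(5), -3))*(-7) = ((⅓)*4 + √((-3)² + (6*5)²))*(-7) = (4/3 + √(9 + 30²))*(-7) = (4/3 + √(9 + 900))*(-7) = (4/3 + √909)*(-7) = (4/3 + 3*√101)*(-7) = -28/3 - 21*√101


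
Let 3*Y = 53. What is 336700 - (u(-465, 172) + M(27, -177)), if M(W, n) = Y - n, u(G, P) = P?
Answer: 1009000/3 ≈ 3.3633e+5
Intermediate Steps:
Y = 53/3 (Y = (⅓)*53 = 53/3 ≈ 17.667)
M(W, n) = 53/3 - n
336700 - (u(-465, 172) + M(27, -177)) = 336700 - (172 + (53/3 - 1*(-177))) = 336700 - (172 + (53/3 + 177)) = 336700 - (172 + 584/3) = 336700 - 1*1100/3 = 336700 - 1100/3 = 1009000/3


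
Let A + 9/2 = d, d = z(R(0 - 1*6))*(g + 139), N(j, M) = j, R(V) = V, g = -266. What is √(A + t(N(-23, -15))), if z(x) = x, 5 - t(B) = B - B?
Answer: 5*√122/2 ≈ 27.613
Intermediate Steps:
t(B) = 5 (t(B) = 5 - (B - B) = 5 - 1*0 = 5 + 0 = 5)
d = 762 (d = (0 - 1*6)*(-266 + 139) = (0 - 6)*(-127) = -6*(-127) = 762)
A = 1515/2 (A = -9/2 + 762 = 1515/2 ≈ 757.50)
√(A + t(N(-23, -15))) = √(1515/2 + 5) = √(1525/2) = 5*√122/2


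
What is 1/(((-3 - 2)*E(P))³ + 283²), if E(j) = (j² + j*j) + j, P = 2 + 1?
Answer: -1/1077536 ≈ -9.2804e-7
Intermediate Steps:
P = 3
E(j) = j + 2*j² (E(j) = (j² + j²) + j = 2*j² + j = j + 2*j²)
1/(((-3 - 2)*E(P))³ + 283²) = 1/(((-3 - 2)*(3*(1 + 2*3)))³ + 283²) = 1/((-15*(1 + 6))³ + 80089) = 1/((-15*7)³ + 80089) = 1/((-5*21)³ + 80089) = 1/((-105)³ + 80089) = 1/(-1157625 + 80089) = 1/(-1077536) = -1/1077536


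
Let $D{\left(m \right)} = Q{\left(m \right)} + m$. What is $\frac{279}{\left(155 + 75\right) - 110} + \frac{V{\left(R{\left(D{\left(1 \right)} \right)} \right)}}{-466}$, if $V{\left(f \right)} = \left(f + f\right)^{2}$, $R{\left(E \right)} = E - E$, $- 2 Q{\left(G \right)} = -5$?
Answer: $\frac{93}{40} \approx 2.325$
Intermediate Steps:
$Q{\left(G \right)} = \frac{5}{2}$ ($Q{\left(G \right)} = \left(- \frac{1}{2}\right) \left(-5\right) = \frac{5}{2}$)
$D{\left(m \right)} = \frac{5}{2} + m$
$R{\left(E \right)} = 0$
$V{\left(f \right)} = 4 f^{2}$ ($V{\left(f \right)} = \left(2 f\right)^{2} = 4 f^{2}$)
$\frac{279}{\left(155 + 75\right) - 110} + \frac{V{\left(R{\left(D{\left(1 \right)} \right)} \right)}}{-466} = \frac{279}{\left(155 + 75\right) - 110} + \frac{4 \cdot 0^{2}}{-466} = \frac{279}{230 - 110} + 4 \cdot 0 \left(- \frac{1}{466}\right) = \frac{279}{120} + 0 \left(- \frac{1}{466}\right) = 279 \cdot \frac{1}{120} + 0 = \frac{93}{40} + 0 = \frac{93}{40}$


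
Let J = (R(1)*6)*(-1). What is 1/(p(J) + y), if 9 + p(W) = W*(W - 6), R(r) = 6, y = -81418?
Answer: -1/79915 ≈ -1.2513e-5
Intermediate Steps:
J = -36 (J = (6*6)*(-1) = 36*(-1) = -36)
p(W) = -9 + W*(-6 + W) (p(W) = -9 + W*(W - 6) = -9 + W*(-6 + W))
1/(p(J) + y) = 1/((-9 + (-36)² - 6*(-36)) - 81418) = 1/((-9 + 1296 + 216) - 81418) = 1/(1503 - 81418) = 1/(-79915) = -1/79915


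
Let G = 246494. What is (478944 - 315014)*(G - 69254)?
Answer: 29054953200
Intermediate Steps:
(478944 - 315014)*(G - 69254) = (478944 - 315014)*(246494 - 69254) = 163930*177240 = 29054953200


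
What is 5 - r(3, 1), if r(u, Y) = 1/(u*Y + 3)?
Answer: 29/6 ≈ 4.8333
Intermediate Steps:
r(u, Y) = 1/(3 + Y*u) (r(u, Y) = 1/(Y*u + 3) = 1/(3 + Y*u))
5 - r(3, 1) = 5 - 1/(3 + 1*3) = 5 - 1/(3 + 3) = 5 - 1/6 = 5 - 1*⅙ = 5 - ⅙ = 29/6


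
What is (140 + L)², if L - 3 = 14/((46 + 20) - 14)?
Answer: 13875625/676 ≈ 20526.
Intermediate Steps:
L = 85/26 (L = 3 + 14/((46 + 20) - 14) = 3 + 14/(66 - 14) = 3 + 14/52 = 3 + 14*(1/52) = 3 + 7/26 = 85/26 ≈ 3.2692)
(140 + L)² = (140 + 85/26)² = (3725/26)² = 13875625/676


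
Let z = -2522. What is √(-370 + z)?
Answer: 2*I*√723 ≈ 53.777*I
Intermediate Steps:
√(-370 + z) = √(-370 - 2522) = √(-2892) = 2*I*√723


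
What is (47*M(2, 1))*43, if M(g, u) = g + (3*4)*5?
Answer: 125302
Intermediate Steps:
M(g, u) = 60 + g (M(g, u) = g + 12*5 = g + 60 = 60 + g)
(47*M(2, 1))*43 = (47*(60 + 2))*43 = (47*62)*43 = 2914*43 = 125302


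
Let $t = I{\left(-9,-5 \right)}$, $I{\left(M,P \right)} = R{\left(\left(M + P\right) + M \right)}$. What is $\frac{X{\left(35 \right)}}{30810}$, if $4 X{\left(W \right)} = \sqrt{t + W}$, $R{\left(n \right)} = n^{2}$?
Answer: $\frac{\sqrt{141}}{61620} \approx 0.0001927$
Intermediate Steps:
$I{\left(M,P \right)} = \left(P + 2 M\right)^{2}$ ($I{\left(M,P \right)} = \left(\left(M + P\right) + M\right)^{2} = \left(P + 2 M\right)^{2}$)
$t = 529$ ($t = \left(-5 + 2 \left(-9\right)\right)^{2} = \left(-5 - 18\right)^{2} = \left(-23\right)^{2} = 529$)
$X{\left(W \right)} = \frac{\sqrt{529 + W}}{4}$
$\frac{X{\left(35 \right)}}{30810} = \frac{\frac{1}{4} \sqrt{529 + 35}}{30810} = \frac{\sqrt{564}}{4} \cdot \frac{1}{30810} = \frac{2 \sqrt{141}}{4} \cdot \frac{1}{30810} = \frac{\sqrt{141}}{2} \cdot \frac{1}{30810} = \frac{\sqrt{141}}{61620}$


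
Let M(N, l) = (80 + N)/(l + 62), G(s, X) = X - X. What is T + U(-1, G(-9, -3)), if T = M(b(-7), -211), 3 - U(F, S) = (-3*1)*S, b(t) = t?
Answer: 374/149 ≈ 2.5101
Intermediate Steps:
G(s, X) = 0
M(N, l) = (80 + N)/(62 + l)
U(F, S) = 3 + 3*S (U(F, S) = 3 - (-3*1)*S = 3 - (-3)*S = 3 + 3*S)
T = -73/149 (T = (80 - 7)/(62 - 211) = 73/(-149) = -1/149*73 = -73/149 ≈ -0.48993)
T + U(-1, G(-9, -3)) = -73/149 + (3 + 3*0) = -73/149 + (3 + 0) = -73/149 + 3 = 374/149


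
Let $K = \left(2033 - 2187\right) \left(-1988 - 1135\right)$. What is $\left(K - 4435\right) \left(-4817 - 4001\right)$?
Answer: $-4201838726$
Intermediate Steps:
$K = 480942$ ($K = \left(-154\right) \left(-3123\right) = 480942$)
$\left(K - 4435\right) \left(-4817 - 4001\right) = \left(480942 - 4435\right) \left(-4817 - 4001\right) = 476507 \left(-8818\right) = -4201838726$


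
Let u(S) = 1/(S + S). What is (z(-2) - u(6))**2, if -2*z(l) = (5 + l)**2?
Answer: 3025/144 ≈ 21.007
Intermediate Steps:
u(S) = 1/(2*S)
z(l) = -(5 + l)**2/2
(z(-2) - u(6))**2 = (-(5 - 2)**2/2 - 1/(2*6))**2 = (-1/2*3**2 - 1/(2*6))**2 = (-1/2*9 - 1*1/12)**2 = (-9/2 - 1/12)**2 = (-55/12)**2 = 3025/144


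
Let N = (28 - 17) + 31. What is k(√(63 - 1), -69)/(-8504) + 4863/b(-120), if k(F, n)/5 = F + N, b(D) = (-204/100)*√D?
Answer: -105/4252 - 5*√62/8504 + 8105*I*√30/204 ≈ -0.029324 + 217.61*I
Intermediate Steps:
N = 42 (N = 11 + 31 = 42)
b(D) = -51*√D/25 (b(D) = (-204*1/100)*√D = -51*√D/25)
k(F, n) = 210 + 5*F (k(F, n) = 5*(F + 42) = 5*(42 + F) = 210 + 5*F)
k(√(63 - 1), -69)/(-8504) + 4863/b(-120) = (210 + 5*√(63 - 1))/(-8504) + 4863/((-102*I*√30/25)) = (210 + 5*√62)*(-1/8504) + 4863/((-102*I*√30/25)) = (-105/4252 - 5*√62/8504) + 4863/((-102*I*√30/25)) = (-105/4252 - 5*√62/8504) + 4863*(5*I*√30/612) = (-105/4252 - 5*√62/8504) + 8105*I*√30/204 = -105/4252 - 5*√62/8504 + 8105*I*√30/204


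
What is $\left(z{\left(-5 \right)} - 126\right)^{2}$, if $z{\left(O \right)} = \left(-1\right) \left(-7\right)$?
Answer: $14161$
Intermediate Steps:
$z{\left(O \right)} = 7$
$\left(z{\left(-5 \right)} - 126\right)^{2} = \left(7 - 126\right)^{2} = \left(-119\right)^{2} = 14161$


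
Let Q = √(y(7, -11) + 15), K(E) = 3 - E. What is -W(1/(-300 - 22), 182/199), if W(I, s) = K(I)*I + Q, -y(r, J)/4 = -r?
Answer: 967/103684 - √43 ≈ -6.5481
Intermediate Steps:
y(r, J) = 4*r (y(r, J) = -(-4)*r = 4*r)
Q = √43 (Q = √(4*7 + 15) = √(28 + 15) = √43 ≈ 6.5574)
W(I, s) = √43 + I*(3 - I) (W(I, s) = (3 - I)*I + √43 = I*(3 - I) + √43 = √43 + I*(3 - I))
-W(1/(-300 - 22), 182/199) = -(√43 - (-3 + 1/(-300 - 22))/(-300 - 22)) = -(√43 - 1*(-3 + 1/(-322))/(-322)) = -(√43 - 1*(-1/322)*(-3 - 1/322)) = -(√43 - 1*(-1/322)*(-967/322)) = -(√43 - 967/103684) = -(-967/103684 + √43) = 967/103684 - √43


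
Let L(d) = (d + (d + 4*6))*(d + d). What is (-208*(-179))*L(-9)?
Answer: -4021056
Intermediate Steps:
L(d) = 2*d*(24 + 2*d) (L(d) = (d + (d + 24))*(2*d) = (d + (24 + d))*(2*d) = (24 + 2*d)*(2*d) = 2*d*(24 + 2*d))
(-208*(-179))*L(-9) = (-208*(-179))*(4*(-9)*(12 - 9)) = 37232*(4*(-9)*3) = 37232*(-108) = -4021056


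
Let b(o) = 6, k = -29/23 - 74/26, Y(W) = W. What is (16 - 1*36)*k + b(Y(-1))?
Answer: 26354/299 ≈ 88.141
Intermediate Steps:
k = -1228/299 (k = -29*1/23 - 74*1/26 = -29/23 - 37/13 = -1228/299 ≈ -4.1070)
(16 - 1*36)*k + b(Y(-1)) = (16 - 1*36)*(-1228/299) + 6 = (16 - 36)*(-1228/299) + 6 = -20*(-1228/299) + 6 = 24560/299 + 6 = 26354/299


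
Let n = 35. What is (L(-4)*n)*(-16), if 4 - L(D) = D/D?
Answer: -1680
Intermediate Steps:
L(D) = 3 (L(D) = 4 - D/D = 4 - 1*1 = 4 - 1 = 3)
(L(-4)*n)*(-16) = (3*35)*(-16) = 105*(-16) = -1680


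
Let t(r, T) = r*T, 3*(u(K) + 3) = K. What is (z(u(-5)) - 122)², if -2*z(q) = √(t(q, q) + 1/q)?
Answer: (10248 + √38038)²/7056 ≈ 15456.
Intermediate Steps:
u(K) = -3 + K/3
t(r, T) = T*r
z(q) = -√(1/q + q²)/2 (z(q) = -√(q*q + 1/q)/2 = -√(q² + 1/q)/2 = -√(1/q + q²)/2)
(z(u(-5)) - 122)² = (-√(-1/(-3 + (⅓)*(-5)))*√(-1 - (-3 + (⅓)*(-5))³)/2 - 122)² = (-√(-1/(-3 - 5/3))*√(-1 - (-3 - 5/3)³)/2 - 122)² = (-√(-1/(-14/3))*√(-1 - (-14/3)³)/2 - 122)² = (-√38038/42/2 - 122)² = (-√38038/84 - 122)² = (-122 - √38038/84)²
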